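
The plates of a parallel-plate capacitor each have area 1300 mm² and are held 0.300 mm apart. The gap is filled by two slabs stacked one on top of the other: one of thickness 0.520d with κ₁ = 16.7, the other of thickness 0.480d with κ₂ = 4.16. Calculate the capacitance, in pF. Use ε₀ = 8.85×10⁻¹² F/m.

A = 1300 mm² = 1.30×10⁻³ m².
Stacked slabs ⇒ two capacitors in series, each with the full plate area.
C₁ = κ₁ε₀A/d₁ = 16.7 × 8.85×10⁻¹² × 1.30×10⁻³ / 1.56×10⁻⁴ = 1.23×10⁻⁹ F.
C₂ = κ₂ε₀A/d₂ = 4.16 × 8.85×10⁻¹² × 1.30×10⁻³ / 1.44×10⁻⁴ = 3.32×10⁻¹⁰ F.
C = (1/C₁ + 1/C₂)⁻¹ = 2.62×10⁻¹⁰ F.

262 pF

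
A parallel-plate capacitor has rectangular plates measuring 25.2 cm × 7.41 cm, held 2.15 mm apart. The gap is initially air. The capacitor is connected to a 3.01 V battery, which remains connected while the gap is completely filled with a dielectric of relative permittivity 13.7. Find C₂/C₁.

C = κε₀A/d scales with κ, so C₂/C₁ = κ = 13.7.

13.7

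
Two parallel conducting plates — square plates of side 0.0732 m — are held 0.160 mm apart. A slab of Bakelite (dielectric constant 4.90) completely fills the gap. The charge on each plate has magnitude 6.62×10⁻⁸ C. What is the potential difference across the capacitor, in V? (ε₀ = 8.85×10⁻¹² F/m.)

45.6 V

A = (0.0732 m)² = 5.36×10⁻³ m².
C = κε₀A/d = 4.90 × 8.85×10⁻¹² × 5.36×10⁻³ / 1.60×10⁻⁴ = 1.45×10⁻⁹ F.
V = Q/C = 6.62×10⁻⁸ / 1.45×10⁻⁹ = 45.6 V.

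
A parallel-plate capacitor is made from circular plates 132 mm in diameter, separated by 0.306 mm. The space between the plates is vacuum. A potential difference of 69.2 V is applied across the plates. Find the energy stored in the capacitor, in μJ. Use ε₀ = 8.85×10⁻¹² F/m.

U ≈ 0.948 μJ

A = π(132/2 mm)² = 1.37×10⁻² m².
C = ε₀A/d = 8.85×10⁻¹² × 1.37×10⁻² / 3.06×10⁻⁴ = 3.96×10⁻¹⁰ F.
U = ½CV² = ½ × 3.96×10⁻¹⁰ × (69.2)² = 9.48×10⁻⁷ J.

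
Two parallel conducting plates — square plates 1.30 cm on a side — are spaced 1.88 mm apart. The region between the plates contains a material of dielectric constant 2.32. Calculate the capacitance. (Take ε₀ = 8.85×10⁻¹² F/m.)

A = (1.30 cm)² = 1.69×10⁻⁴ m².
C = κε₀A/d = 2.32 × 8.85×10⁻¹² × 1.69×10⁻⁴ / 1.88×10⁻³ = 1.85×10⁻¹² F.

C ≈ 1.85 pF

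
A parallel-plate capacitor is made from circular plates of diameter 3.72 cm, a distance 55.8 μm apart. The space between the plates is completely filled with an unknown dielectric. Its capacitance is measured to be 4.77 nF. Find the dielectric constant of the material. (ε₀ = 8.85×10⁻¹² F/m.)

A = π(3.72/2 cm)² = 1.09×10⁻³ m².
κ = Cd/(ε₀A) = 4.77×10⁻⁹ × 5.58×10⁻⁵ / (8.85×10⁻¹² × 1.09×10⁻³) = 27.7.

27.7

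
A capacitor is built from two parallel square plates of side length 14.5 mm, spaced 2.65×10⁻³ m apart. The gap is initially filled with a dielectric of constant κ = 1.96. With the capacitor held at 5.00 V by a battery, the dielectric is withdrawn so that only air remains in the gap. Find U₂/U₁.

Battery connected ⇒ V is held fixed.
C₂ = 0.510 C₁ and U = ½CV², so U₂/U₁ = C₂/C₁ = 0.510.

U₂/U₁ ≈ 0.510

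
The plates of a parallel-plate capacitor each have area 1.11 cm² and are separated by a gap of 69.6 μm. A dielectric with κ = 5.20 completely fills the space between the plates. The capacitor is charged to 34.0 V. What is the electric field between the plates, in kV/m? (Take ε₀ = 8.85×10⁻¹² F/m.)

E ≈ 489 kV/m

E = V/d = 34.0 / 6.96×10⁻⁵ = 4.89×10⁵ V/m.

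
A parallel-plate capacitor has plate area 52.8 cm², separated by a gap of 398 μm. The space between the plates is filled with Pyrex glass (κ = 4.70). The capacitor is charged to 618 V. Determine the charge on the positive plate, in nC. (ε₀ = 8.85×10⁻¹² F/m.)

A = 52.8 cm² = 5.28×10⁻³ m².
C = κε₀A/d = 4.70 × 8.85×10⁻¹² × 5.28×10⁻³ / 3.98×10⁻⁴ = 5.52×10⁻¹⁰ F.
Q = CV = 5.52×10⁻¹⁰ × 618 = 3.41×10⁻⁷ C.

Q ≈ 341 nC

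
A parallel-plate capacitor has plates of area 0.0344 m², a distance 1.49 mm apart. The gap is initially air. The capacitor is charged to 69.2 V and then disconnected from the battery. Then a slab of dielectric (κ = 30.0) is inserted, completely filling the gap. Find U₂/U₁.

U₂/U₁ ≈ 0.0333

Isolated ⇒ Q is held fixed.
C₂ = 30.0 C₁ and U = Q²/(2C), so U₂/U₁ = C₁/C₂ = 0.0333.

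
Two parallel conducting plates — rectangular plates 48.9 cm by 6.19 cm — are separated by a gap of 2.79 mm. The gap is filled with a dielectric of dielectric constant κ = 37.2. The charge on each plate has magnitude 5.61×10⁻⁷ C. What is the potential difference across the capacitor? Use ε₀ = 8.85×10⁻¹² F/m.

V ≈ 157 V

A = 48.9 × 6.19 cm² = 3.03×10⁻² m².
C = κε₀A/d = 37.2 × 8.85×10⁻¹² × 3.03×10⁻² / 2.79×10⁻³ = 3.57×10⁻⁹ F.
V = Q/C = 5.61×10⁻⁷ / 3.57×10⁻⁹ = 1.57×10² V.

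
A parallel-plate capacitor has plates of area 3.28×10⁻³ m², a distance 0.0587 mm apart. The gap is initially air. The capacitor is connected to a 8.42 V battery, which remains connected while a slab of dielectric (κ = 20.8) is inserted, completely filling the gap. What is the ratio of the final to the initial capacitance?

C = κε₀A/d scales with κ, so C₂/C₁ = κ = 20.8.

C₂/C₁ ≈ 20.8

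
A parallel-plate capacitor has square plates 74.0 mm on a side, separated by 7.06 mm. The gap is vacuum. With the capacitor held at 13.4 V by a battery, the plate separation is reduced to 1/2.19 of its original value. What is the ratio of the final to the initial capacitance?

C₂/C₁ ≈ 2.19

C = ε₀A/d scales as 1/d, so C₂/C₁ = d₁/d₂ = 2.19.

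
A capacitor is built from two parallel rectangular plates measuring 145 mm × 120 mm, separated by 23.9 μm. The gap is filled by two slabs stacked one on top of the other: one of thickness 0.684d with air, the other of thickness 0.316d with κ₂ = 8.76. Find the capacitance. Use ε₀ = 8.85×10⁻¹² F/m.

A = 145 × 120 mm² = 1.74×10⁻² m².
Stacked slabs ⇒ two capacitors in series, each with the full plate area.
C₁ = κ₁ε₀A/d₁ = 1.00 × 8.85×10⁻¹² × 1.74×10⁻² / 1.63×10⁻⁵ = 9.42×10⁻⁹ F.
C₂ = κ₂ε₀A/d₂ = 8.76 × 8.85×10⁻¹² × 1.74×10⁻² / 7.55×10⁻⁶ = 1.79×10⁻⁷ F.
C = (1/C₁ + 1/C₂)⁻¹ = 8.95×10⁻⁹ F.

8.95 nF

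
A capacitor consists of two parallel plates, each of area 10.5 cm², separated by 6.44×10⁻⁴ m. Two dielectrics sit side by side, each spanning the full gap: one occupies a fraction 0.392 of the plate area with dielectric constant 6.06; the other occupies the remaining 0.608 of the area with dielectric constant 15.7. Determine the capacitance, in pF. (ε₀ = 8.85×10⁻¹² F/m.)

172 pF

A = 10.5 cm² = 1.05×10⁻³ m².
Side-by-side slabs ⇒ two capacitors in parallel, each spanning the full gap.
C₁ = κ₁ε₀A₁/d = 6.06 × 8.85×10⁻¹² × 4.12×10⁻⁴ / 6.44×10⁻⁴ = 3.43×10⁻¹¹ F.
C₂ = κ₂ε₀A₂/d = 15.7 × 8.85×10⁻¹² × 6.38×10⁻⁴ / 6.44×10⁻⁴ = 1.38×10⁻¹⁰ F.
C = C₁ + C₂ = 1.72×10⁻¹⁰ F.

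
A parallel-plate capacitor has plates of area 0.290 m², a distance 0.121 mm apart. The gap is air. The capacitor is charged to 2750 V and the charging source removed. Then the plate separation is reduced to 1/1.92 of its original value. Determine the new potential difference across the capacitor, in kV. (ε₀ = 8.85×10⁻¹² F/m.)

Initially C₁ = ε₀A/d = 8.85×10⁻¹² × 0.290 / 1.21×10⁻⁴ = 2.12×10⁻⁸ F.
V₁ = 2.75×10³ V.
Isolated ⇒ Q is held fixed. C₂ = 1.92 C₁ and V = Q/C, so V₂/V₁ = C₁/C₂ = 0.521.
V₂ = 0.521 × 2.75×10³ = 1.43×10³ V.

V ≈ 1.43 kV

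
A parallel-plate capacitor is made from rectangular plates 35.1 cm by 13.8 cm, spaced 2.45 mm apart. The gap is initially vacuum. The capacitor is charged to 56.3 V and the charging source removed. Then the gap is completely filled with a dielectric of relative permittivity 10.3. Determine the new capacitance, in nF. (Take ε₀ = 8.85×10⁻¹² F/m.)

A = 35.1 × 13.8 cm² = 4.84×10⁻² m².
Initially C₁ = ε₀A/d = 8.85×10⁻¹² × 4.84×10⁻² / 2.45×10⁻³ = 1.75×10⁻¹⁰ F.
C = κε₀A/d scales with κ, so C₂/C₁ = κ = 10.3.
C₂ = 10.3 × 1.75×10⁻¹⁰ = 1.80×10⁻⁹ F.

1.80 nF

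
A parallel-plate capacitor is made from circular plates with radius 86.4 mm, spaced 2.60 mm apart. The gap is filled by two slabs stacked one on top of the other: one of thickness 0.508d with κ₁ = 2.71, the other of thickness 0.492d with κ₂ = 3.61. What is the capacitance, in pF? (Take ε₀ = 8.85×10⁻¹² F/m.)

C ≈ 247 pF

A = π(86.4 mm)² = 2.35×10⁻² m².
Stacked slabs ⇒ two capacitors in series, each with the full plate area.
C₁ = κ₁ε₀A/d₁ = 2.71 × 8.85×10⁻¹² × 2.35×10⁻² / 1.32×10⁻³ = 4.26×10⁻¹⁰ F.
C₂ = κ₂ε₀A/d₂ = 3.61 × 8.85×10⁻¹² × 2.35×10⁻² / 1.28×10⁻³ = 5.86×10⁻¹⁰ F.
C = (1/C₁ + 1/C₂)⁻¹ = 2.47×10⁻¹⁰ F.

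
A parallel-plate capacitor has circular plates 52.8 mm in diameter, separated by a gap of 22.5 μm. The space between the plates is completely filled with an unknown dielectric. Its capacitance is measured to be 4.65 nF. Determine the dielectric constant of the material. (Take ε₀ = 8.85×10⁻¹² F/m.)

κ ≈ 5.40

A = π(52.8/2 mm)² = 2.19×10⁻³ m².
κ = Cd/(ε₀A) = 4.65×10⁻⁹ × 2.25×10⁻⁵ / (8.85×10⁻¹² × 2.19×10⁻³) = 5.40.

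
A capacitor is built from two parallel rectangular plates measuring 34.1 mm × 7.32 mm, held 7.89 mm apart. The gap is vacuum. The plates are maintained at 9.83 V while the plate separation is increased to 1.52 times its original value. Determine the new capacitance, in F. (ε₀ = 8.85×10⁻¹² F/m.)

A = 34.1 × 7.32 mm² = 2.50×10⁻⁴ m².
Initially C₁ = ε₀A/d = 8.85×10⁻¹² × 2.50×10⁻⁴ / 7.89×10⁻³ = 2.80×10⁻¹³ F.
C = ε₀A/d scales as 1/d, so C₂/C₁ = d₁/d₂ = 1/1.52 = 0.658.
C₂ = 0.658 × 2.80×10⁻¹³ = 1.84×10⁻¹³ F.

C ≈ 1.84×10⁻¹³ F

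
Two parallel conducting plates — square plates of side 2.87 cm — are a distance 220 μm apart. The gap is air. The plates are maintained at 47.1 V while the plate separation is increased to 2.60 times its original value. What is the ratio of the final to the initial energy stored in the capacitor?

0.385

Battery connected ⇒ V is held fixed.
C₂ = 0.385 C₁ and U = ½CV², so U₂/U₁ = C₂/C₁ = 0.385.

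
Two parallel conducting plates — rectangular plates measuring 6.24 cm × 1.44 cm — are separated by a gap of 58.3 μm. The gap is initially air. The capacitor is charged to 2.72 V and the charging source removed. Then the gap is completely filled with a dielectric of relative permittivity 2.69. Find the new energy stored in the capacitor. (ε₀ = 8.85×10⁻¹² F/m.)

A = 6.24 × 1.44 cm² = 8.99×10⁻⁴ m².
Initially C₁ = ε₀A/d = 8.85×10⁻¹² × 8.99×10⁻⁴ / 5.83×10⁻⁵ = 1.36×10⁻¹⁰ F.
U₁ = 5.05×10⁻¹⁰ J.
Isolated ⇒ Q is held fixed. C₂ = 2.69 C₁ and U = Q²/(2C), so U₂/U₁ = C₁/C₂ = 0.372.
U₂ = 0.372 × 5.05×10⁻¹⁰ = 1.88×10⁻¹⁰ J.

188 pJ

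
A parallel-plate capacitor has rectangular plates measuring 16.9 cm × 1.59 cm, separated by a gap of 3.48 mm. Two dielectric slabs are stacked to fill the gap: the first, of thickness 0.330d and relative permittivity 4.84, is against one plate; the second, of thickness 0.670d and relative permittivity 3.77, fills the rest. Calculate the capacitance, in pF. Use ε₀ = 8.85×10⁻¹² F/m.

A = 16.9 × 1.59 cm² = 2.69×10⁻³ m².
Stacked slabs ⇒ two capacitors in series, each with the full plate area.
C₁ = κ₁ε₀A/d₁ = 4.84 × 8.85×10⁻¹² × 2.69×10⁻³ / 1.15×10⁻³ = 1.00×10⁻¹⁰ F.
C₂ = κ₂ε₀A/d₂ = 3.77 × 8.85×10⁻¹² × 2.69×10⁻³ / 2.33×10⁻³ = 3.85×10⁻¹¹ F.
C = (1/C₁ + 1/C₂)⁻¹ = 2.78×10⁻¹¹ F.

27.8 pF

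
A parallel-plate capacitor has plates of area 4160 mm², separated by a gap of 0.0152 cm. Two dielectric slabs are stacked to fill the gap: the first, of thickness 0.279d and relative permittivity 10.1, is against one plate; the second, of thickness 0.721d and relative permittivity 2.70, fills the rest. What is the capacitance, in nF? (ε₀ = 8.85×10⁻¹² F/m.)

A = 4160 mm² = 4.16×10⁻³ m².
Stacked slabs ⇒ two capacitors in series, each with the full plate area.
C₁ = κ₁ε₀A/d₁ = 10.1 × 8.85×10⁻¹² × 4.16×10⁻³ / 4.24×10⁻⁵ = 8.77×10⁻⁹ F.
C₂ = κ₂ε₀A/d₂ = 2.70 × 8.85×10⁻¹² × 4.16×10⁻³ / 1.10×10⁻⁴ = 9.07×10⁻¹⁰ F.
C = (1/C₁ + 1/C₂)⁻¹ = 8.22×10⁻¹⁰ F.

0.822 nF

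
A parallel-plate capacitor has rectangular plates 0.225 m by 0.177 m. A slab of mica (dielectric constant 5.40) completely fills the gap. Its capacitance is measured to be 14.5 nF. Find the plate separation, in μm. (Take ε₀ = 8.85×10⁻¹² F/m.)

d ≈ 131 μm

A = 0.225 × 0.177 m² = 3.98×10⁻² m².
d = κε₀A/C = 5.40 × 8.85×10⁻¹² × 3.98×10⁻² / 1.45×10⁻⁸ = 1.31×10⁻⁴ m.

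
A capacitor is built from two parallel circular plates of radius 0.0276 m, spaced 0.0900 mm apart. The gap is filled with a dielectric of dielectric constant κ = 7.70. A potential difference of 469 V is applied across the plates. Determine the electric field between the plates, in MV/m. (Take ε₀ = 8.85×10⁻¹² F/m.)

E ≈ 5.21 MV/m

E = V/d = 469 / 9.00×10⁻⁵ = 5.21×10⁶ V/m.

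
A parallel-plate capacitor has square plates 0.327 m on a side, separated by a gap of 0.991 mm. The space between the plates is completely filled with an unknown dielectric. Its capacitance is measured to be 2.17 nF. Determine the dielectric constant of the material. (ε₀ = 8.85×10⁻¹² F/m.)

A = (0.327 m)² = 0.107 m².
κ = Cd/(ε₀A) = 2.17×10⁻⁹ × 9.91×10⁻⁴ / (8.85×10⁻¹² × 0.107) = 2.27.

2.27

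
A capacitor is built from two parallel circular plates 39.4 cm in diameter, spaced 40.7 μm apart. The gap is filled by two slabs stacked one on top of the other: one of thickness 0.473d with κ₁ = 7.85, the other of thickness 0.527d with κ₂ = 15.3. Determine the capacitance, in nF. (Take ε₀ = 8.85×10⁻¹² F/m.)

280 nF

A = π(39.4/2 cm)² = 0.122 m².
Stacked slabs ⇒ two capacitors in series, each with the full plate area.
C₁ = κ₁ε₀A/d₁ = 7.85 × 8.85×10⁻¹² × 0.122 / 1.93×10⁻⁵ = 4.40×10⁻⁷ F.
C₂ = κ₂ε₀A/d₂ = 15.3 × 8.85×10⁻¹² × 0.122 / 2.14×10⁻⁵ = 7.70×10⁻⁷ F.
C = (1/C₁ + 1/C₂)⁻¹ = 2.80×10⁻⁷ F.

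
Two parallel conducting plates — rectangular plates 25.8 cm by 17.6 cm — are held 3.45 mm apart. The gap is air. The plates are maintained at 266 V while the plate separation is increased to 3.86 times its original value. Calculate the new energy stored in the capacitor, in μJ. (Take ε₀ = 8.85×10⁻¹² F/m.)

1.07 μJ

A = 25.8 × 17.6 cm² = 4.54×10⁻² m².
Initially C₁ = ε₀A/d = 8.85×10⁻¹² × 4.54×10⁻² / 3.45×10⁻³ = 1.16×10⁻¹⁰ F.
U₁ = 4.12×10⁻⁶ J.
Battery connected ⇒ V is held fixed. C₂ = 0.259 C₁ and U = ½CV², so U₂/U₁ = C₂/C₁ = 0.259.
U₂ = 0.259 × 4.12×10⁻⁶ = 1.07×10⁻⁶ J.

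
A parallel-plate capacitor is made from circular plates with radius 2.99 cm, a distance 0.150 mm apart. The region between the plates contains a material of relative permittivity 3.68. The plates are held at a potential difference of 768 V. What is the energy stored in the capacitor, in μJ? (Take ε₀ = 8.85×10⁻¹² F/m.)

A = π(2.99 cm)² = 2.81×10⁻³ m².
C = κε₀A/d = 3.68 × 8.85×10⁻¹² × 2.81×10⁻³ / 1.50×10⁻⁴ = 6.10×10⁻¹⁰ F.
U = ½CV² = ½ × 6.10×10⁻¹⁰ × (768)² = 1.80×10⁻⁴ J.

180 μJ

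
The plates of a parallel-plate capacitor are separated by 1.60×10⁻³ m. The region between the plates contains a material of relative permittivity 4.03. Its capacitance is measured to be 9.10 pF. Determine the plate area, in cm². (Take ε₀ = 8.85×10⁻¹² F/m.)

A = Cd/(κε₀) = 9.10×10⁻¹² × 1.60×10⁻³ / (4.03 × 8.85×10⁻¹²) = 4.08×10⁻⁴ m².

4.08 cm²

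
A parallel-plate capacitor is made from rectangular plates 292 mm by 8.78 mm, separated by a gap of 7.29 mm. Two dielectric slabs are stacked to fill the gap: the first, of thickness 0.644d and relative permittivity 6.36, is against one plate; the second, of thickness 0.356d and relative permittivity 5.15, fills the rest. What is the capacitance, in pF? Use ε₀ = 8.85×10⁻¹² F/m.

18.3 pF

A = 292 × 8.78 mm² = 2.56×10⁻³ m².
Stacked slabs ⇒ two capacitors in series, each with the full plate area.
C₁ = κ₁ε₀A/d₁ = 6.36 × 8.85×10⁻¹² × 2.56×10⁻³ / 4.69×10⁻³ = 3.07×10⁻¹¹ F.
C₂ = κ₂ε₀A/d₂ = 5.15 × 8.85×10⁻¹² × 2.56×10⁻³ / 2.60×10⁻³ = 4.50×10⁻¹¹ F.
C = (1/C₁ + 1/C₂)⁻¹ = 1.83×10⁻¹¹ F.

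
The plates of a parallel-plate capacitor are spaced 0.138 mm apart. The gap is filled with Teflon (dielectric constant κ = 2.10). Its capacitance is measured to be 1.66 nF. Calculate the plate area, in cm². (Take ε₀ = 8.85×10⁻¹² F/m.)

A = Cd/(κε₀) = 1.66×10⁻⁹ × 1.38×10⁻⁴ / (2.10 × 8.85×10⁻¹²) = 1.23×10⁻² m².

123 cm²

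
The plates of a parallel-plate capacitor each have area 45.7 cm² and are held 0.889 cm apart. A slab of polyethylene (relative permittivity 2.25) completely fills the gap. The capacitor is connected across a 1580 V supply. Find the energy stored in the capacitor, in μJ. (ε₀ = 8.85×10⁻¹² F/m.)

A = 45.7 cm² = 4.57×10⁻³ m².
C = κε₀A/d = 2.25 × 8.85×10⁻¹² × 4.57×10⁻³ / 8.89×10⁻³ = 1.02×10⁻¹¹ F.
U = ½CV² = ½ × 1.02×10⁻¹¹ × (1580)² = 1.28×10⁻⁵ J.

U ≈ 12.8 μJ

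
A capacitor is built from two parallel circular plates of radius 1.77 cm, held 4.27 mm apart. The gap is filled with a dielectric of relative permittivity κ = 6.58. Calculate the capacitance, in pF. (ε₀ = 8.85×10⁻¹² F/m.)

A = π(1.77 cm)² = 9.84×10⁻⁴ m².
C = κε₀A/d = 6.58 × 8.85×10⁻¹² × 9.84×10⁻⁴ / 4.27×10⁻³ = 1.34×10⁻¹¹ F.

C ≈ 13.4 pF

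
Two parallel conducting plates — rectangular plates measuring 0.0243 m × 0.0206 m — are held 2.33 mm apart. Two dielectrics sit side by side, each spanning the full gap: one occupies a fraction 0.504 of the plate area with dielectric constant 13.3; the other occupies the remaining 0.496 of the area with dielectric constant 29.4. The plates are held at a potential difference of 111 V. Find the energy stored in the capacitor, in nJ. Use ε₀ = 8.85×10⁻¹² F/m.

U ≈ 249 nJ

A = 0.0243 × 0.0206 m² = 5.01×10⁻⁴ m².
Side-by-side slabs ⇒ two capacitors in parallel, each spanning the full gap.
C₁ = κ₁ε₀A₁/d = 13.3 × 8.85×10⁻¹² × 2.52×10⁻⁴ / 2.33×10⁻³ = 1.27×10⁻¹¹ F.
C₂ = κ₂ε₀A₂/d = 29.4 × 8.85×10⁻¹² × 2.48×10⁻⁴ / 2.33×10⁻³ = 2.77×10⁻¹¹ F.
C = C₁ + C₂ = 4.05×10⁻¹¹ F.
U = ½CV² = ½ × 4.05×10⁻¹¹ × (111)² = 2.49×10⁻⁷ J.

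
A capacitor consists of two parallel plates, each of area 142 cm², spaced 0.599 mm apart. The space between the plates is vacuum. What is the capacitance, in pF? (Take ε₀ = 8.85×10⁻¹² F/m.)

A = 142 cm² = 1.42×10⁻² m².
C = ε₀A/d = 8.85×10⁻¹² × 1.42×10⁻² / 5.99×10⁻⁴ = 2.10×10⁻¹⁰ F.

C ≈ 210 pF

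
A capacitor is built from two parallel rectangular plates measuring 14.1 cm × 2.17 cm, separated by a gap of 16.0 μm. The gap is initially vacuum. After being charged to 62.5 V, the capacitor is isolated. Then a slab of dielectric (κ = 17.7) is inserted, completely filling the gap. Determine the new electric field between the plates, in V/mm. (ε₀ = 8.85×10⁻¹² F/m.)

A = 14.1 × 2.17 cm² = 3.06×10⁻³ m².
Initially C₁ = ε₀A/d = 8.85×10⁻¹² × 3.06×10⁻³ / 1.60×10⁻⁵ = 1.69×10⁻⁹ F.
E₁ = 3.91×10⁶ V/m.
Isolated ⇒ Q is held fixed. V₂ = Q/C₂ = V₁/17.7; E = V/d, so E₂/E₁ = (V₂/V₁)(d₁/d₂) = 0.0565.
E₂ = 0.0565 × 3.91×10⁶ = 2.21×10⁵ V/m.

221 V/mm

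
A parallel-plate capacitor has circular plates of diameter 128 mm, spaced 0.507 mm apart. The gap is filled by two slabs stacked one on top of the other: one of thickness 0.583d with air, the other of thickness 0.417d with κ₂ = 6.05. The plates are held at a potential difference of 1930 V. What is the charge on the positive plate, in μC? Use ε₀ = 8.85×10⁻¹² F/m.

Q ≈ 0.665 μC

A = π(128/2 mm)² = 1.29×10⁻² m².
Stacked slabs ⇒ two capacitors in series, each with the full plate area.
C₁ = κ₁ε₀A/d₁ = 1.00 × 8.85×10⁻¹² × 1.29×10⁻² / 2.96×10⁻⁴ = 3.85×10⁻¹⁰ F.
C₂ = κ₂ε₀A/d₂ = 6.05 × 8.85×10⁻¹² × 1.29×10⁻² / 2.11×10⁻⁴ = 3.26×10⁻⁹ F.
C = (1/C₁ + 1/C₂)⁻¹ = 3.45×10⁻¹⁰ F.
Q = CV = 3.45×10⁻¹⁰ × 1930 = 6.65×10⁻⁷ C.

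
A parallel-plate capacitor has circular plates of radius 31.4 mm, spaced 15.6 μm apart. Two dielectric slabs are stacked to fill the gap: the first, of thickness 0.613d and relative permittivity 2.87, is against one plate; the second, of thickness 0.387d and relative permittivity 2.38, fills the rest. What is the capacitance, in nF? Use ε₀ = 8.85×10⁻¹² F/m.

A = π(31.4 mm)² = 3.10×10⁻³ m².
Stacked slabs ⇒ two capacitors in series, each with the full plate area.
C₁ = κ₁ε₀A/d₁ = 2.87 × 8.85×10⁻¹² × 3.10×10⁻³ / 9.56×10⁻⁶ = 8.23×10⁻⁹ F.
C₂ = κ₂ε₀A/d₂ = 2.38 × 8.85×10⁻¹² × 3.10×10⁻³ / 6.04×10⁻⁶ = 1.08×10⁻⁸ F.
C = (1/C₁ + 1/C₂)⁻¹ = 4.67×10⁻⁹ F.

4.67 nF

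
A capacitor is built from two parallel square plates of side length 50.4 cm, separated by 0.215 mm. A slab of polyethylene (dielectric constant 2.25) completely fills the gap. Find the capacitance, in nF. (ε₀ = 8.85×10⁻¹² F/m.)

A = (50.4 cm)² = 0.254 m².
C = κε₀A/d = 2.25 × 8.85×10⁻¹² × 0.254 / 2.15×10⁻⁴ = 2.35×10⁻⁸ F.

C ≈ 23.5 nF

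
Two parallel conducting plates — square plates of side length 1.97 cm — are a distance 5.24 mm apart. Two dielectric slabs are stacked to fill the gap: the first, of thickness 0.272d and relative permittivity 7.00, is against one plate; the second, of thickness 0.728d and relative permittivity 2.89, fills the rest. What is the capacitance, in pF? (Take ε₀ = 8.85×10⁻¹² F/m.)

2.25 pF

A = (1.97 cm)² = 3.88×10⁻⁴ m².
Stacked slabs ⇒ two capacitors in series, each with the full plate area.
C₁ = κ₁ε₀A/d₁ = 7.00 × 8.85×10⁻¹² × 3.88×10⁻⁴ / 1.43×10⁻³ = 1.69×10⁻¹¹ F.
C₂ = κ₂ε₀A/d₂ = 2.89 × 8.85×10⁻¹² × 3.88×10⁻⁴ / 3.81×10⁻³ = 2.60×10⁻¹² F.
C = (1/C₁ + 1/C₂)⁻¹ = 2.25×10⁻¹² F.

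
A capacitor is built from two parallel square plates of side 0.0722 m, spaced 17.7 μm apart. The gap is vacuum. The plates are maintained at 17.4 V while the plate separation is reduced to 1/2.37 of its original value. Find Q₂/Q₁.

2.37

Battery connected ⇒ V is held fixed.
C₂ = 2.37 C₁ and Q = CV, so Q₂/Q₁ = C₂/C₁ = 2.37.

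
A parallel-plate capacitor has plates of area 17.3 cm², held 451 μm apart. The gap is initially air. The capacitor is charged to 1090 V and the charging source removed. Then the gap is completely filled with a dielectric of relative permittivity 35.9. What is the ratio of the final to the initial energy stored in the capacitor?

0.0279

Isolated ⇒ Q is held fixed.
C₂ = 35.9 C₁ and U = Q²/(2C), so U₂/U₁ = C₁/C₂ = 0.0279.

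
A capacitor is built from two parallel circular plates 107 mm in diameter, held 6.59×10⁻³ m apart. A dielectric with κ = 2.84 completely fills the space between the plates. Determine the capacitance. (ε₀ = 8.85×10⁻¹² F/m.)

A = π(107/2 mm)² = 8.99×10⁻³ m².
C = κε₀A/d = 2.84 × 8.85×10⁻¹² × 8.99×10⁻³ / 6.59×10⁻³ = 3.43×10⁻¹¹ F.

34.3 pF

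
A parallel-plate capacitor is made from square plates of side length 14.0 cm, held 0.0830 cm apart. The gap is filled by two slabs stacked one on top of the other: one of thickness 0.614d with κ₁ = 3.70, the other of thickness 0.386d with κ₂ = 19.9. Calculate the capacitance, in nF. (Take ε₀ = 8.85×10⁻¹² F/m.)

A = (14.0 cm)² = 1.96×10⁻² m².
Stacked slabs ⇒ two capacitors in series, each with the full plate area.
C₁ = κ₁ε₀A/d₁ = 3.70 × 8.85×10⁻¹² × 1.96×10⁻² / 5.10×10⁻⁴ = 1.26×10⁻⁹ F.
C₂ = κ₂ε₀A/d₂ = 19.9 × 8.85×10⁻¹² × 1.96×10⁻² / 3.20×10⁻⁴ = 1.08×10⁻⁸ F.
C = (1/C₁ + 1/C₂)⁻¹ = 1.13×10⁻⁹ F.

C ≈ 1.13 nF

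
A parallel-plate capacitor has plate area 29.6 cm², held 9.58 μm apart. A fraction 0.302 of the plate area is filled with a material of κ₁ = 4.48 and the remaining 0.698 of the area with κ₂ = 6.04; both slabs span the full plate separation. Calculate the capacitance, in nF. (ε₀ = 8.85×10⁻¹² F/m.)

A = 29.6 cm² = 2.96×10⁻³ m².
Side-by-side slabs ⇒ two capacitors in parallel, each spanning the full gap.
C₁ = κ₁ε₀A₁/d = 4.48 × 8.85×10⁻¹² × 8.94×10⁻⁴ / 9.58×10⁻⁶ = 3.70×10⁻⁹ F.
C₂ = κ₂ε₀A₂/d = 6.04 × 8.85×10⁻¹² × 2.07×10⁻³ / 9.58×10⁻⁶ = 1.15×10⁻⁸ F.
C = C₁ + C₂ = 1.52×10⁻⁸ F.

C ≈ 15.2 nF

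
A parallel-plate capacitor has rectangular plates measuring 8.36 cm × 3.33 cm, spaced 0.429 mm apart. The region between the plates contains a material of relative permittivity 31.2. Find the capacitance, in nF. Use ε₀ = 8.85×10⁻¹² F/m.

C ≈ 1.79 nF

A = 8.36 × 3.33 cm² = 2.78×10⁻³ m².
C = κε₀A/d = 31.2 × 8.85×10⁻¹² × 2.78×10⁻³ / 4.29×10⁻⁴ = 1.79×10⁻⁹ F.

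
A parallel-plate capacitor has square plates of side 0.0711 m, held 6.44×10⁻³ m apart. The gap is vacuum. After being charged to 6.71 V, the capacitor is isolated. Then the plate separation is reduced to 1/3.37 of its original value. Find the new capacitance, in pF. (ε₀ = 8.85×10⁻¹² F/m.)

23.4 pF

A = (0.0711 m)² = 5.06×10⁻³ m².
Initially C₁ = ε₀A/d = 8.85×10⁻¹² × 5.06×10⁻³ / 6.44×10⁻³ = 6.95×10⁻¹² F.
C = ε₀A/d scales as 1/d, so C₂/C₁ = d₁/d₂ = 3.37.
C₂ = 3.37 × 6.95×10⁻¹² = 2.34×10⁻¹¹ F.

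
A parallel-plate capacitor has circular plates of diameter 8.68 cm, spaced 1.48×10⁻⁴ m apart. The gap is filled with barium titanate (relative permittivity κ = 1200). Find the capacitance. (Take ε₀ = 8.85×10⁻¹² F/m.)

425 nF

A = π(8.68/2 cm)² = 5.92×10⁻³ m².
C = κε₀A/d = 1200 × 8.85×10⁻¹² × 5.92×10⁻³ / 1.48×10⁻⁴ = 4.25×10⁻⁷ F.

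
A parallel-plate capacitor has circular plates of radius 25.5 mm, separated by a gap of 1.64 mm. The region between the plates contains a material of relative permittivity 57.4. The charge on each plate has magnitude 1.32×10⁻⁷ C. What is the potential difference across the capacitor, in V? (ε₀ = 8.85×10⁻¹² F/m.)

V ≈ 209 V

A = π(25.5 mm)² = 2.04×10⁻³ m².
C = κε₀A/d = 57.4 × 8.85×10⁻¹² × 2.04×10⁻³ / 1.64×10⁻³ = 6.33×10⁻¹⁰ F.
V = Q/C = 1.32×10⁻⁷ / 6.33×10⁻¹⁰ = 2.09×10² V.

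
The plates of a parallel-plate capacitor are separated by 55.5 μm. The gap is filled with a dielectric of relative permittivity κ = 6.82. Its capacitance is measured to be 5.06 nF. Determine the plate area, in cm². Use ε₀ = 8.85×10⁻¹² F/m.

46.5 cm²

A = Cd/(κε₀) = 5.06×10⁻⁹ × 5.55×10⁻⁵ / (6.82 × 8.85×10⁻¹²) = 4.65×10⁻³ m².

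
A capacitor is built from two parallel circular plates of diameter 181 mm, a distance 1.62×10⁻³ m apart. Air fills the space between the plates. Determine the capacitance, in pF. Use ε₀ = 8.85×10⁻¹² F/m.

C ≈ 141 pF

A = π(181/2 mm)² = 2.57×10⁻² m².
C = ε₀A/d = 8.85×10⁻¹² × 2.57×10⁻² / 1.62×10⁻³ = 1.41×10⁻¹⁰ F.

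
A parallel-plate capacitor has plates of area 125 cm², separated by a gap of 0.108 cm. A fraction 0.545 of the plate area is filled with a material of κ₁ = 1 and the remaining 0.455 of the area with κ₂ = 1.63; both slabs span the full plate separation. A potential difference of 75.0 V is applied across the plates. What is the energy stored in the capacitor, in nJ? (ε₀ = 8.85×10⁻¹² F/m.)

A = 125 cm² = 1.25×10⁻² m².
Side-by-side slabs ⇒ two capacitors in parallel, each spanning the full gap.
C₁ = κ₁ε₀A₁/d = 1.00 × 8.85×10⁻¹² × 6.81×10⁻³ / 1.08×10⁻³ = 5.58×10⁻¹¹ F.
C₂ = κ₂ε₀A₂/d = 1.63 × 8.85×10⁻¹² × 5.69×10⁻³ / 1.08×10⁻³ = 7.60×10⁻¹¹ F.
C = C₁ + C₂ = 1.32×10⁻¹⁰ F.
U = ½CV² = ½ × 1.32×10⁻¹⁰ × (75.0)² = 3.71×10⁻⁷ J.

U ≈ 371 nJ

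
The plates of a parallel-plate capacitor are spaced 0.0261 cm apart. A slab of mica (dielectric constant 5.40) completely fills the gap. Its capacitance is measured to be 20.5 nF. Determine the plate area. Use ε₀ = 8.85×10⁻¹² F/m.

A = Cd/(κε₀) = 2.05×10⁻⁸ × 2.61×10⁻⁴ / (5.40 × 8.85×10⁻¹²) = 0.112 m².

0.112 m²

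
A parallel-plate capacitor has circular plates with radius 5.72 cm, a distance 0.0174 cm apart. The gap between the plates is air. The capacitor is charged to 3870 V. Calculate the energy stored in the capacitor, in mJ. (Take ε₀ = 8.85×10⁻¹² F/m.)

A = π(5.72 cm)² = 1.03×10⁻² m².
C = ε₀A/d = 8.85×10⁻¹² × 1.03×10⁻² / 1.74×10⁻⁴ = 5.23×10⁻¹⁰ F.
U = ½CV² = ½ × 5.23×10⁻¹⁰ × (3870)² = 3.91×10⁻³ J.

3.91 mJ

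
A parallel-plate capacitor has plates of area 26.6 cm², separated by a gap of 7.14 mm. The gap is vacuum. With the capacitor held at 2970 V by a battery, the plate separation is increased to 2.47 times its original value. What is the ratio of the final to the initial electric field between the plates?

E₂/E₁ ≈ 0.405

Battery connected ⇒ V is held fixed.
E = V/d, so E₂/E₁ = d₁/d₂ = 0.405.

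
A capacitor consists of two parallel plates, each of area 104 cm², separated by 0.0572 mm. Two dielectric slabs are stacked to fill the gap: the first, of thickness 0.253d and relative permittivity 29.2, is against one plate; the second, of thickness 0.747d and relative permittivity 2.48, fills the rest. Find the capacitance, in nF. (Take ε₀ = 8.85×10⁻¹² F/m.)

5.19 nF

A = 104 cm² = 1.04×10⁻² m².
Stacked slabs ⇒ two capacitors in series, each with the full plate area.
C₁ = κ₁ε₀A/d₁ = 29.2 × 8.85×10⁻¹² × 1.04×10⁻² / 1.45×10⁻⁵ = 1.86×10⁻⁷ F.
C₂ = κ₂ε₀A/d₂ = 2.48 × 8.85×10⁻¹² × 1.04×10⁻² / 4.27×10⁻⁵ = 5.34×10⁻⁹ F.
C = (1/C₁ + 1/C₂)⁻¹ = 5.19×10⁻⁹ F.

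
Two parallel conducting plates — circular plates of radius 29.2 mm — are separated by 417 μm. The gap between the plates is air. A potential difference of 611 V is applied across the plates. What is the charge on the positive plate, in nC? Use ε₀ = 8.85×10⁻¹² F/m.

A = π(29.2 mm)² = 2.68×10⁻³ m².
C = ε₀A/d = 8.85×10⁻¹² × 2.68×10⁻³ / 4.17×10⁻⁴ = 5.68×10⁻¹¹ F.
Q = CV = 5.68×10⁻¹¹ × 611 = 3.47×10⁻⁸ C.

34.7 nC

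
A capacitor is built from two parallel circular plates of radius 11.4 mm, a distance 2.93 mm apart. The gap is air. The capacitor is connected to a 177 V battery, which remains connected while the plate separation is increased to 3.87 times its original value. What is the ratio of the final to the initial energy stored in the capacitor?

Battery connected ⇒ V is held fixed.
C₂ = 0.258 C₁ and U = ½CV², so U₂/U₁ = C₂/C₁ = 0.258.

0.258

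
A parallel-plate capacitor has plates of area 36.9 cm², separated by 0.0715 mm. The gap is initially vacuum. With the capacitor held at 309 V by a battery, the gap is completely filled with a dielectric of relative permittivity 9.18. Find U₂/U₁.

Battery connected ⇒ V is held fixed.
C₂ = 9.18 C₁ and U = ½CV², so U₂/U₁ = C₂/C₁ = 9.18.

U₂/U₁ ≈ 9.18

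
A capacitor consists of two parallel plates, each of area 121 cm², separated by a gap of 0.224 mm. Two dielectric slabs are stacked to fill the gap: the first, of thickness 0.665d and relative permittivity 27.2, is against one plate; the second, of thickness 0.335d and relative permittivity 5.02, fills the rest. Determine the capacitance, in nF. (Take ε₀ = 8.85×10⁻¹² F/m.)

A = 121 cm² = 1.21×10⁻² m².
Stacked slabs ⇒ two capacitors in series, each with the full plate area.
C₁ = κ₁ε₀A/d₁ = 27.2 × 8.85×10⁻¹² × 1.21×10⁻² / 1.49×10⁻⁴ = 1.96×10⁻⁸ F.
C₂ = κ₂ε₀A/d₂ = 5.02 × 8.85×10⁻¹² × 1.21×10⁻² / 7.50×10⁻⁵ = 7.16×10⁻⁹ F.
C = (1/C₁ + 1/C₂)⁻¹ = 5.24×10⁻⁹ F.

C ≈ 5.24 nF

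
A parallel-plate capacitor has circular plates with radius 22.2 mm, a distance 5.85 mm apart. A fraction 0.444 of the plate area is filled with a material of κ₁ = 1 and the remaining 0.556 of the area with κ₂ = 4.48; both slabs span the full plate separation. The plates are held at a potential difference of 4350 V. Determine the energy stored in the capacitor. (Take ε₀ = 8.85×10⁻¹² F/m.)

A = π(22.2 mm)² = 1.55×10⁻³ m².
Side-by-side slabs ⇒ two capacitors in parallel, each spanning the full gap.
C₁ = κ₁ε₀A₁/d = 1.00 × 8.85×10⁻¹² × 6.87×10⁻⁴ / 5.85×10⁻³ = 1.04×10⁻¹² F.
C₂ = κ₂ε₀A₂/d = 4.48 × 8.85×10⁻¹² × 8.61×10⁻⁴ / 5.85×10⁻³ = 5.83×10⁻¹² F.
C = C₁ + C₂ = 6.87×10⁻¹² F.
U = ½CV² = ½ × 6.87×10⁻¹² × (4350)² = 6.50×10⁻⁵ J.

65.0 μJ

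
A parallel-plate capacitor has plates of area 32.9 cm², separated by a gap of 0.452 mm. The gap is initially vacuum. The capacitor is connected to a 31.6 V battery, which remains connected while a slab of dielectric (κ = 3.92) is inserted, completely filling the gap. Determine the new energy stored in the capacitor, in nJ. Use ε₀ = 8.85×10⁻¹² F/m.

U ≈ 126 nJ

A = 32.9 cm² = 3.29×10⁻³ m².
Initially C₁ = ε₀A/d = 8.85×10⁻¹² × 3.29×10⁻³ / 4.52×10⁻⁴ = 6.44×10⁻¹¹ F.
U₁ = 3.22×10⁻⁸ J.
Battery connected ⇒ V is held fixed. C₂ = 3.92 C₁ and U = ½CV², so U₂/U₁ = C₂/C₁ = 3.92.
U₂ = 3.92 × 3.22×10⁻⁸ = 1.26×10⁻⁷ J.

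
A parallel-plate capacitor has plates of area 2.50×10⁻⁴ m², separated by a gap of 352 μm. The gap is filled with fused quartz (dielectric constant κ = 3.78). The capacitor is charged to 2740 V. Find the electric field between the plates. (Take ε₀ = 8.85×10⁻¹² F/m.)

E = V/d = 2740 / 3.52×10⁻⁴ = 7.78×10⁶ V/m.

7.78 MV/m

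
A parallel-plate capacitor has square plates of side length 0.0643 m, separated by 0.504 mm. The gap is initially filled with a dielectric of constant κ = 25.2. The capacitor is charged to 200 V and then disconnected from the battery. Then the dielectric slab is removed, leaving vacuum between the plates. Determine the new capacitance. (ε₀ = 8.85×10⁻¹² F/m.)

72.6 pF

A = (0.0643 m)² = 4.13×10⁻³ m².
Initially C₁ = κε₀A/d = 25.2 × 8.85×10⁻¹² × 4.13×10⁻³ / 5.04×10⁻⁴ = 1.83×10⁻⁹ F.
C = κε₀A/d scales with κ, so C₂/C₁ = 1/κ = 1/25.2 = 0.0397.
C₂ = 0.0397 × 1.83×10⁻⁹ = 7.26×10⁻¹¹ F.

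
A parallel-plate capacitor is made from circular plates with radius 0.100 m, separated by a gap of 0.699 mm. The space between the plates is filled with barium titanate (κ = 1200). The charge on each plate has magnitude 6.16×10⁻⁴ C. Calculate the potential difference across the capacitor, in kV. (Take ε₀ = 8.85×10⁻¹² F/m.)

A = π(0.100 m)² = 3.14×10⁻² m².
C = κε₀A/d = 1200 × 8.85×10⁻¹² × 3.14×10⁻² / 6.99×10⁻⁴ = 4.77×10⁻⁷ F.
V = Q/C = 6.16×10⁻⁴ / 4.77×10⁻⁷ = 1.29×10³ V.

V ≈ 1.29 kV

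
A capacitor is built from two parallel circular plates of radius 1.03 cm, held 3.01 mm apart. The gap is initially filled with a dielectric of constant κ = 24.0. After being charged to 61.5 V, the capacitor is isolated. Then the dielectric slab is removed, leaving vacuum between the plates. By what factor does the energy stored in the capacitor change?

24.0

Isolated ⇒ Q is held fixed.
C₂ = 0.0417 C₁ and U = Q²/(2C), so U₂/U₁ = C₁/C₂ = 24.0.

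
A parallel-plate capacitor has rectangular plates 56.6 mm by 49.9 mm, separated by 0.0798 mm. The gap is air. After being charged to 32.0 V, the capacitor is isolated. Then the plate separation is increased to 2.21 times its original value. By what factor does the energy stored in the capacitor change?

U₂/U₁ ≈ 2.21

Isolated ⇒ Q is held fixed.
C₂ = 0.452 C₁ and U = Q²/(2C), so U₂/U₁ = C₁/C₂ = 2.21.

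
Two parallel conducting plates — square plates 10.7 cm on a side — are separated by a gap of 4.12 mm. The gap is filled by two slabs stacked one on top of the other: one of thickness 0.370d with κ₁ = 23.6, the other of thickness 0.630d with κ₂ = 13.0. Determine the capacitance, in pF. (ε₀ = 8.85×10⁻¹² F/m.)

A = (10.7 cm)² = 1.14×10⁻² m².
Stacked slabs ⇒ two capacitors in series, each with the full plate area.
C₁ = κ₁ε₀A/d₁ = 23.6 × 8.85×10⁻¹² × 1.14×10⁻² / 1.52×10⁻³ = 1.57×10⁻⁹ F.
C₂ = κ₂ε₀A/d₂ = 13.0 × 8.85×10⁻¹² × 1.14×10⁻² / 2.60×10⁻³ = 5.07×10⁻¹⁰ F.
C = (1/C₁ + 1/C₂)⁻¹ = 3.83×10⁻¹⁰ F.

383 pF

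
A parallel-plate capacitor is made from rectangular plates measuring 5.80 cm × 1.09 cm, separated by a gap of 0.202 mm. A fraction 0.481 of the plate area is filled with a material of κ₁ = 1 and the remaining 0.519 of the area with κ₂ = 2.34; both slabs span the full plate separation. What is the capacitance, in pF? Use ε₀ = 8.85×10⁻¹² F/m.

A = 5.80 × 1.09 cm² = 6.32×10⁻⁴ m².
Side-by-side slabs ⇒ two capacitors in parallel, each spanning the full gap.
C₁ = κ₁ε₀A₁/d = 1.00 × 8.85×10⁻¹² × 3.04×10⁻⁴ / 2.02×10⁻⁴ = 1.33×10⁻¹¹ F.
C₂ = κ₂ε₀A₂/d = 2.34 × 8.85×10⁻¹² × 3.28×10⁻⁴ / 2.02×10⁻⁴ = 3.36×10⁻¹¹ F.
C = C₁ + C₂ = 4.70×10⁻¹¹ F.

C ≈ 47.0 pF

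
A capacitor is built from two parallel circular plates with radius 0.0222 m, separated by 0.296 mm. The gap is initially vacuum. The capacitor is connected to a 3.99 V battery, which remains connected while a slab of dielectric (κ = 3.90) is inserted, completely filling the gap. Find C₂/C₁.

3.90

C = κε₀A/d scales with κ, so C₂/C₁ = κ = 3.90.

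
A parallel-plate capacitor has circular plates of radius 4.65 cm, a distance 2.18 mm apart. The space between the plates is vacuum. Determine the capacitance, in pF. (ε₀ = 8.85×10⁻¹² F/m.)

C ≈ 27.6 pF

A = π(4.65 cm)² = 6.79×10⁻³ m².
C = ε₀A/d = 8.85×10⁻¹² × 6.79×10⁻³ / 2.18×10⁻³ = 2.76×10⁻¹¹ F.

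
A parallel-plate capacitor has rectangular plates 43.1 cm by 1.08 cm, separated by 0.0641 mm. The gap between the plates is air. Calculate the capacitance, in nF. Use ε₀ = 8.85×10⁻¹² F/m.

A = 43.1 × 1.08 cm² = 4.65×10⁻³ m².
C = ε₀A/d = 8.85×10⁻¹² × 4.65×10⁻³ / 6.41×10⁻⁵ = 6.43×10⁻¹⁰ F.

C ≈ 0.643 nF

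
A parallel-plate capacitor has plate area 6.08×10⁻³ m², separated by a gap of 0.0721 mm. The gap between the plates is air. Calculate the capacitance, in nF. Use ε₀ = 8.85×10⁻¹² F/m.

C = ε₀A/d = 8.85×10⁻¹² × 6.08×10⁻³ / 7.21×10⁻⁵ = 7.46×10⁻¹⁰ F.

0.746 nF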